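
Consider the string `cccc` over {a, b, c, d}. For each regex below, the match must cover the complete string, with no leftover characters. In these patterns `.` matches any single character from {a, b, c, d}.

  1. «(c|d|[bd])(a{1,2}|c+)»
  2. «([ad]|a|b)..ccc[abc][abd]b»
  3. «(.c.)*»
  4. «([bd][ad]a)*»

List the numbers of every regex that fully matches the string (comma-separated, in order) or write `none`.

1

1 → match
2 → no match — must end with `b`
3 → no match
4 → no match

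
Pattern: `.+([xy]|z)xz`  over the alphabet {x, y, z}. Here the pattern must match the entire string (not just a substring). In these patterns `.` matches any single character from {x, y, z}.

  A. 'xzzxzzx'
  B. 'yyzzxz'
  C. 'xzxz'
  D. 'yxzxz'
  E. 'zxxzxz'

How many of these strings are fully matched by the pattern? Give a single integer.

4

A → no match — must end with 'xz'
B → match
C → match
D → match
E → match
Total matched: 4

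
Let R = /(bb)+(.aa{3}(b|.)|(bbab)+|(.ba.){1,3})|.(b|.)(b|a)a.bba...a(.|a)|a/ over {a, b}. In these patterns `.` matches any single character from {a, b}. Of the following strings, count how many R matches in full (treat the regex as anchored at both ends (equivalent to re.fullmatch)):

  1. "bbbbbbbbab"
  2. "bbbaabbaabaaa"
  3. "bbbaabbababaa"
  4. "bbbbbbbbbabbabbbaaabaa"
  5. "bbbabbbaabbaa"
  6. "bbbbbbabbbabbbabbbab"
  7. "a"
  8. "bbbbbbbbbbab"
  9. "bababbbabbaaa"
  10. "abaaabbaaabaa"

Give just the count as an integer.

1 → match
2 → match
3 → match
4 → no match
5 → match
6 → match
7 → match
8 → match
9 → match
10 → match
Total matched: 9

9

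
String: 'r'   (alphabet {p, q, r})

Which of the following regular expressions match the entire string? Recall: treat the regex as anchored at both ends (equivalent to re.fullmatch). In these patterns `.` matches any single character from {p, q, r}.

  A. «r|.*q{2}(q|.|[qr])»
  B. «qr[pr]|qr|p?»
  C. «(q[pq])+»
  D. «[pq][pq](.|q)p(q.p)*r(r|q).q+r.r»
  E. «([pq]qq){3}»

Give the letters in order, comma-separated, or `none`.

A

A → match
B → no match
C → no match — must start with 'q'
D → no match
E → no match — must end with 'qq'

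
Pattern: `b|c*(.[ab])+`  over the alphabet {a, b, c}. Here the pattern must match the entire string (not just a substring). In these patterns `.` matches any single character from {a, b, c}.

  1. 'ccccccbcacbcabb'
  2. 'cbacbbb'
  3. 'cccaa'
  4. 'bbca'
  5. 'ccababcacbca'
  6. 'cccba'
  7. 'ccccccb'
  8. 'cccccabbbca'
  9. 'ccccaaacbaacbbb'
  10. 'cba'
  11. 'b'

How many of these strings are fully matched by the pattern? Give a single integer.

1 → match
2 → match
3 → match
4 → match
5 → match
6 → match
7 → match
8 → match
9 → match
10 → match
11 → match
Total matched: 11

11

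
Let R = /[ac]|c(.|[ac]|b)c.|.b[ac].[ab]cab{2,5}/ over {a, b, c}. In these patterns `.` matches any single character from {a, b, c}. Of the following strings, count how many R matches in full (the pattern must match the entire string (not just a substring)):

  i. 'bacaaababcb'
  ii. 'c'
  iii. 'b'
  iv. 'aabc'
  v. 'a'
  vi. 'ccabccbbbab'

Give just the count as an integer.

i → no match
ii → match
iii → no match
iv → no match
v → match
vi → no match
Total matched: 2

2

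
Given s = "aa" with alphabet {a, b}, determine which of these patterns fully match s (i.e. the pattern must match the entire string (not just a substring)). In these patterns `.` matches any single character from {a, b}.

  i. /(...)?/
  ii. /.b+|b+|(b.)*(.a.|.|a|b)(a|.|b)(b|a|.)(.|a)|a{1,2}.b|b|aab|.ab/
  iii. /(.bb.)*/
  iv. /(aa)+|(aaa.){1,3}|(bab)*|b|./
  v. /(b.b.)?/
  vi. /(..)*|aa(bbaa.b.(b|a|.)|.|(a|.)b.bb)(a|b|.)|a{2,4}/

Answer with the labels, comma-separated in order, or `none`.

i → no match
ii → no match
iii → no match
iv → match
v → no match
vi → match

iv, vi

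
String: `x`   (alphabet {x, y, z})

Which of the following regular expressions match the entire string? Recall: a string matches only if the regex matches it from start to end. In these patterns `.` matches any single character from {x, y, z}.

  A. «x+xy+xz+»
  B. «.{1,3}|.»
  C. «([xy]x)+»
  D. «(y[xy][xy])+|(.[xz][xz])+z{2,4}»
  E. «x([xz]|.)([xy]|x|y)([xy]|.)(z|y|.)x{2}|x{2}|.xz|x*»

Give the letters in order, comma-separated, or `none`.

B, E

A → no match — must end with `z`
B → match
C → no match
D → no match
E → match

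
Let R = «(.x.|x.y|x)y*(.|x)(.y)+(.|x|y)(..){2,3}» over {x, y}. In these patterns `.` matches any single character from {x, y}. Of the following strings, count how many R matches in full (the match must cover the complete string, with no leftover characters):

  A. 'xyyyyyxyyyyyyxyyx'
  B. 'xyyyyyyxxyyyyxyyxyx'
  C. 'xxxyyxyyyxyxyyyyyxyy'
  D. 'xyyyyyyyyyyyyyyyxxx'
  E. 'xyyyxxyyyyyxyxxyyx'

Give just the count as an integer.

A → match
B → match
C → match
D → match
E → match
Total matched: 5

5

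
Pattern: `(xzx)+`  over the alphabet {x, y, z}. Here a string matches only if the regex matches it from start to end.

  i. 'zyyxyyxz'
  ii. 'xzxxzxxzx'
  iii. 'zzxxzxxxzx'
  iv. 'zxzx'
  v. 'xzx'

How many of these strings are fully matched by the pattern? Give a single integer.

i → no match — must start with 'xzx'
ii → match
iii → no match — must start with 'xzx'
iv → no match — must start with 'xzx'
v → match
Total matched: 2

2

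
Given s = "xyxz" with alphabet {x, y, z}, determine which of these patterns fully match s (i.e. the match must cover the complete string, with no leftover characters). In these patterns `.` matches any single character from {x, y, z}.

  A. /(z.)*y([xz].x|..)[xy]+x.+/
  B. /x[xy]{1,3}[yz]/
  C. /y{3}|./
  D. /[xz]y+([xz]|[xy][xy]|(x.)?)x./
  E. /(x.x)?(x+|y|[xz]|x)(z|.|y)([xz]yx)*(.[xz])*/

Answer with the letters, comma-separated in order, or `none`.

A → no match
B → match
C → no match
D → match
E → match

B, D, E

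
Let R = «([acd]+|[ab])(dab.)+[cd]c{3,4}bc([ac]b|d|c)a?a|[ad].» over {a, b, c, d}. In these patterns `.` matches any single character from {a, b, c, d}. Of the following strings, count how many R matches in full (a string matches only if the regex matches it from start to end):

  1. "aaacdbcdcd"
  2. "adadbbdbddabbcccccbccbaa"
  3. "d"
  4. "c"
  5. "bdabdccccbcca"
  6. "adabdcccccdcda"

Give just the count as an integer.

1

1 → no match
2 → no match
3 → no match
4 → no match
5 → match
6 → no match
Total matched: 1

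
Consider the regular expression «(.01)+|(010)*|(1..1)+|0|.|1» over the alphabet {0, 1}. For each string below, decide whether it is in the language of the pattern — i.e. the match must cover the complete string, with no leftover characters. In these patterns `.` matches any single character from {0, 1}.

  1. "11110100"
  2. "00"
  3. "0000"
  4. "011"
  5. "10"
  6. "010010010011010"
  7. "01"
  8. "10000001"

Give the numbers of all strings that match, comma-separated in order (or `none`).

none

1 → no match
2 → no match
3 → no match
4 → no match
5 → no match
6 → no match
7 → no match
8 → no match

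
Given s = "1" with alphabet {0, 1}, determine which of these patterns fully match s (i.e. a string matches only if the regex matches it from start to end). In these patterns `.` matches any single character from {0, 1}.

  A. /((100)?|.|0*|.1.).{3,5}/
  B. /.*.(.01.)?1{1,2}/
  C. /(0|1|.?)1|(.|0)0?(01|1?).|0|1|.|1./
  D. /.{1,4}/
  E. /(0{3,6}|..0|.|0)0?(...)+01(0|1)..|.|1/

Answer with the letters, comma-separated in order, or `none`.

A → no match
B → no match
C → match
D → match
E → match

C, D, E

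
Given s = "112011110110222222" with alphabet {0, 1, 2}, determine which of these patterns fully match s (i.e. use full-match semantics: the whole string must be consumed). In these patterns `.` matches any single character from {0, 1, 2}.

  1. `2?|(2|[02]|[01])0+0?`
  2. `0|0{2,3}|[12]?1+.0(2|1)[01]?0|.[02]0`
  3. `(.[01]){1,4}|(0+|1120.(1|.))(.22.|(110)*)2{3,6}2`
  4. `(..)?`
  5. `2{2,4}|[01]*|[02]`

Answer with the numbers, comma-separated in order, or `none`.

1 → no match
2 → no match — must end with "0"
3 → match
4 → no match
5 → no match

3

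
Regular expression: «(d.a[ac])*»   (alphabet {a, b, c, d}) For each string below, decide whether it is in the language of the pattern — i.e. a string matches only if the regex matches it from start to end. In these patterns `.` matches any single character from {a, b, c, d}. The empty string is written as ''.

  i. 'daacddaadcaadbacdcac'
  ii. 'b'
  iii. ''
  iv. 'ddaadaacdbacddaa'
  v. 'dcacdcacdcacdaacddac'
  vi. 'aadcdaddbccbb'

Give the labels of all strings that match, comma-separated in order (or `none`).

i → match
ii. 'b' → no match
iii. '' → match
iv → match
v → match
vi → no match

i, iii, iv, v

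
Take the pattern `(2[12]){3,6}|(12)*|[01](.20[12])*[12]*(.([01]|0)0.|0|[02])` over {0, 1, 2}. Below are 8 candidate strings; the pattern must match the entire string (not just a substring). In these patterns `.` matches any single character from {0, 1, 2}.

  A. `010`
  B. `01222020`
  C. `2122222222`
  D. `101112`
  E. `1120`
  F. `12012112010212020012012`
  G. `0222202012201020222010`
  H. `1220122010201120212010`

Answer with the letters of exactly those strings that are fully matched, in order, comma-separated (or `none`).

A, C, E, H

A → match
B → no match
C → match
D → no match
E → match
F → no match
G → no match
H → match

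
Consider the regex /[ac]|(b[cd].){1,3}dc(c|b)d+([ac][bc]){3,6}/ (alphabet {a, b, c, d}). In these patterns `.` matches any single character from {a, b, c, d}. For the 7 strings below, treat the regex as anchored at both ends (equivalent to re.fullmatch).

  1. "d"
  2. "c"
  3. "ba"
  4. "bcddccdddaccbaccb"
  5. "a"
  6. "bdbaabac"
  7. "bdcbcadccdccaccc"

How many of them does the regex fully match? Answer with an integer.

4

1. "d" → no match
2. "c" → match
3. "ba" → no match
4 → match
5. "a" → match
6. "bdbaabac" → no match
7 → match
Total matched: 4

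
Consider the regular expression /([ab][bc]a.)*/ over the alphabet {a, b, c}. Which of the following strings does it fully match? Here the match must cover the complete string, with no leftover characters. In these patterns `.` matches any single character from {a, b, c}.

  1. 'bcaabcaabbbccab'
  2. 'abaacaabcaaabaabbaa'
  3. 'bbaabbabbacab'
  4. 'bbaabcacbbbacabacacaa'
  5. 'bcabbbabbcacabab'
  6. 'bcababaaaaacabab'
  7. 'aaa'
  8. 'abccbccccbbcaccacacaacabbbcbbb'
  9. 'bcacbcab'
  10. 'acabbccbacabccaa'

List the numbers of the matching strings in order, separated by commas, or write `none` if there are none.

1 → no match
2 → no match
3 → no match
4 → no match
5 → match
6 → no match
7 → no match
8 → no match
9 → match
10 → no match

5, 9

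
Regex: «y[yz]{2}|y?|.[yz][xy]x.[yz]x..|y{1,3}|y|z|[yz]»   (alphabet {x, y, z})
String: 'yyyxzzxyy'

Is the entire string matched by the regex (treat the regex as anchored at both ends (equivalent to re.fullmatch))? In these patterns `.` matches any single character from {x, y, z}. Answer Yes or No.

Yes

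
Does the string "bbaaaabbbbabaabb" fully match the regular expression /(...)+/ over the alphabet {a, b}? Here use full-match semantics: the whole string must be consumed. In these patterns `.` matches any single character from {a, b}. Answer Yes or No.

No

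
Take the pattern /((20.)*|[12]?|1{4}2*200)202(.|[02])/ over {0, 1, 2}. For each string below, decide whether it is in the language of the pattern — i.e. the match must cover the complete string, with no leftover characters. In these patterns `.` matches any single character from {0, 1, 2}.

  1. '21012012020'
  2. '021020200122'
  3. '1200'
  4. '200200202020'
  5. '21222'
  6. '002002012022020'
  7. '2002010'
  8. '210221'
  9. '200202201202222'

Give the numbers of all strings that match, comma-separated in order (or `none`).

none

1 → no match
2 → no match
3 → no match
4 → no match
5 → no match
6 → no match
7 → no match
8 → no match
9 → no match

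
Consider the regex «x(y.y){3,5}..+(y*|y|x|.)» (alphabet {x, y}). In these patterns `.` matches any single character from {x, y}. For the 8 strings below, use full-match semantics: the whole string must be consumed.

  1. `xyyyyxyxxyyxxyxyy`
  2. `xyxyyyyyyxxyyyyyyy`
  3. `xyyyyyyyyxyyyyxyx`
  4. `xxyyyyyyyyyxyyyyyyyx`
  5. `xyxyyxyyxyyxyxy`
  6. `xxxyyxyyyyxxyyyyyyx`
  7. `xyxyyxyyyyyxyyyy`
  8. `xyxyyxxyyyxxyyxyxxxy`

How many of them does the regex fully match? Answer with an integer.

1 → no match
2 → no match
3 → no match
4 → no match — must start with `xy`
5 → match
6 → no match — must start with `xy`
7 → match
8 → no match
Total matched: 2

2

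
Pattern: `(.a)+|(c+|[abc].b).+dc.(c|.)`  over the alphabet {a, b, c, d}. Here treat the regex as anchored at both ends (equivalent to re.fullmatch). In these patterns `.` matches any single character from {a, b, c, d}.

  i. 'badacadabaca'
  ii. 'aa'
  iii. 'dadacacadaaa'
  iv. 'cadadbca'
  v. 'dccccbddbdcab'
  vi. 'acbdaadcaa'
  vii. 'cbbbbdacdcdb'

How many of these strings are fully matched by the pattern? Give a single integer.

5

i → match
ii → match
iii → match
iv → no match
v → no match
vi → match
vii → match
Total matched: 5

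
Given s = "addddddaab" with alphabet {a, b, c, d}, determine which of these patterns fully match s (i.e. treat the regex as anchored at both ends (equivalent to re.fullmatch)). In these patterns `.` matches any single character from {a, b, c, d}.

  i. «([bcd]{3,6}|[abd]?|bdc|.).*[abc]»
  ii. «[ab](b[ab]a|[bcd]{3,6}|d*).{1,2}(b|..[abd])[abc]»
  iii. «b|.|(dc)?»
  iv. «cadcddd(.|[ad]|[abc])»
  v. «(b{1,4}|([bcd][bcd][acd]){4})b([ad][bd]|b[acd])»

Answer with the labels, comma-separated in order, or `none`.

i → match
ii → match
iii → no match
iv → no match — must start with "cadcddd"
v → no match

i, ii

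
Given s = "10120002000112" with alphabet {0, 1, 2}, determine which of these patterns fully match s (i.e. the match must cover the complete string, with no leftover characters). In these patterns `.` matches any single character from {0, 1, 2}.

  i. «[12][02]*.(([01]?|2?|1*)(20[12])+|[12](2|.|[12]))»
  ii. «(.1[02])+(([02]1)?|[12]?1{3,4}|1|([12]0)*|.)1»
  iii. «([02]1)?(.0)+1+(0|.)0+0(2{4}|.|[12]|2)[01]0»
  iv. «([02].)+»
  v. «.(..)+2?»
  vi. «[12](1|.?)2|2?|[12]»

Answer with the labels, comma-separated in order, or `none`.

i → no match
ii → no match — must end with "1"
iii → no match — must end with "0"
iv → no match
v → match
vi → no match

v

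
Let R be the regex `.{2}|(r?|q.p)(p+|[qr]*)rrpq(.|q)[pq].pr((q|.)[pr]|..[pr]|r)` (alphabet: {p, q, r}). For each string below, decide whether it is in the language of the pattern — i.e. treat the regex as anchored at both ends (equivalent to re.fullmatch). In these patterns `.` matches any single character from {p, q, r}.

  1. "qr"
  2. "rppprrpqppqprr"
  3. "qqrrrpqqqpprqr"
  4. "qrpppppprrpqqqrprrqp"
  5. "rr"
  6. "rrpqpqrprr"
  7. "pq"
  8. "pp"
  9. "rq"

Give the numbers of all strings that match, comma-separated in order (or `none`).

1, 2, 3, 4, 5, 6, 7, 8, 9

1 → match
2 → match
3 → match
4 → match
5 → match
6 → match
7 → match
8 → match
9 → match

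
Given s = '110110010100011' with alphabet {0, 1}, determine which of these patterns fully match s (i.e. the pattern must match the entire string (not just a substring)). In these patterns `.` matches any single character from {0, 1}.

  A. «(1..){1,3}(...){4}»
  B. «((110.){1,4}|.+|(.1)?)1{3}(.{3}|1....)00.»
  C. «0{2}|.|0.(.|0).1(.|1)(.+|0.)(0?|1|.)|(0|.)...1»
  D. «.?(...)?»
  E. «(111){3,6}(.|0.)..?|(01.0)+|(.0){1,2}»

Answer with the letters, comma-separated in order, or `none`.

A → match
B → no match
C → no match
D → no match
E → no match

A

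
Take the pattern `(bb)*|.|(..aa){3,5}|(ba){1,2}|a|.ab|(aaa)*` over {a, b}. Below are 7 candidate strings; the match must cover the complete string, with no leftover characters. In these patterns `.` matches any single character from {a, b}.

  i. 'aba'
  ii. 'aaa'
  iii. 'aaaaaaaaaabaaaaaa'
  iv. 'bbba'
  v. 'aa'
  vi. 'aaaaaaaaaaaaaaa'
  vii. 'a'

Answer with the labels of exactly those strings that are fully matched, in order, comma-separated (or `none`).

ii, vi, vii

i → no match
ii → match
iii → no match
iv → no match
v → no match
vi → match
vii → match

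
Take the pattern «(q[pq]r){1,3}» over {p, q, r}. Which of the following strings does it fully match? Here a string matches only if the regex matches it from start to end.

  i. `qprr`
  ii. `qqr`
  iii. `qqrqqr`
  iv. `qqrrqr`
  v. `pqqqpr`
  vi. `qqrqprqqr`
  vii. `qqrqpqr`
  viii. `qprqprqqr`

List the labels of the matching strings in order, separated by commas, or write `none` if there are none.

ii, iii, vi, viii

i → no match
ii → match
iii → match
iv → no match
v → no match — must start with `q`
vi → match
vii → no match
viii → match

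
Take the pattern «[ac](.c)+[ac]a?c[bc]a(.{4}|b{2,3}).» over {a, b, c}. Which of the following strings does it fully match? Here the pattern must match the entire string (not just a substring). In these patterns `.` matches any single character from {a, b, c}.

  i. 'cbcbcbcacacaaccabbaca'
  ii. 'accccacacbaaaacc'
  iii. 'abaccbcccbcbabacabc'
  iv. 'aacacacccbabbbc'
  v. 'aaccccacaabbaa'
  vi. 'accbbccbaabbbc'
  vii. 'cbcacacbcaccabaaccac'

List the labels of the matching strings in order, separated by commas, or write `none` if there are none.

i → match
ii → match
iii → no match
iv → match
v → no match
vi → no match
vii → no match

i, ii, iv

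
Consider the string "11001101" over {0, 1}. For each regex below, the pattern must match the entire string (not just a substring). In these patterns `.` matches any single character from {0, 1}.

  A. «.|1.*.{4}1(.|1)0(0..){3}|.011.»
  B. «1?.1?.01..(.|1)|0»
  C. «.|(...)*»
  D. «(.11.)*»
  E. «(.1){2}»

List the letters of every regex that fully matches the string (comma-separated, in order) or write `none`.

B

A → no match
B → match
C → no match
D → no match
E → no match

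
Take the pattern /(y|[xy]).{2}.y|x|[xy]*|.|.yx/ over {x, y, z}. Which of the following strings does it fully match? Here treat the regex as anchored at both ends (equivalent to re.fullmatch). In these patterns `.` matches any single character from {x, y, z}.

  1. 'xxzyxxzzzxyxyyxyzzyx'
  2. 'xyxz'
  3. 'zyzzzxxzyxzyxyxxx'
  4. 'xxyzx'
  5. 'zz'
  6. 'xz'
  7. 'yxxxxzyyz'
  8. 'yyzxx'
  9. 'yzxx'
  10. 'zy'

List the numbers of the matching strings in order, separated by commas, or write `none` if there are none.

none

1 → no match
2. 'xyxz' → no match
3 → no match
4. 'xxyzx' → no match
5. 'zz' → no match
6. 'xz' → no match
7. 'yxxxxzyyz' → no match
8. 'yyzxx' → no match
9. 'yzxx' → no match
10. 'zy' → no match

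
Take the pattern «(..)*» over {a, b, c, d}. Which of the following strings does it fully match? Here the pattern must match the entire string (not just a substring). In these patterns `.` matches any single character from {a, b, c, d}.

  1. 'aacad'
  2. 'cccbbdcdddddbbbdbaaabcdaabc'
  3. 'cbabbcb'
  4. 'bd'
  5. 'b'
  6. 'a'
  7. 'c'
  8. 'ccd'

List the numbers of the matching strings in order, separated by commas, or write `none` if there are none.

4

1 → no match
2 → no match
3 → no match
4 → match
5 → no match
6 → no match
7 → no match
8 → no match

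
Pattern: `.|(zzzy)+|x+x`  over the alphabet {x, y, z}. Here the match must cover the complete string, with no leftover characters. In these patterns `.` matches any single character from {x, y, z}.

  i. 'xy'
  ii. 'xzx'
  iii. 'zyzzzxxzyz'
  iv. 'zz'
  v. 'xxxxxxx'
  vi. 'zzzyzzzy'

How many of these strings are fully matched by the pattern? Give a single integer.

i → no match
ii → no match
iii → no match
iv → no match
v → match
vi → match
Total matched: 2

2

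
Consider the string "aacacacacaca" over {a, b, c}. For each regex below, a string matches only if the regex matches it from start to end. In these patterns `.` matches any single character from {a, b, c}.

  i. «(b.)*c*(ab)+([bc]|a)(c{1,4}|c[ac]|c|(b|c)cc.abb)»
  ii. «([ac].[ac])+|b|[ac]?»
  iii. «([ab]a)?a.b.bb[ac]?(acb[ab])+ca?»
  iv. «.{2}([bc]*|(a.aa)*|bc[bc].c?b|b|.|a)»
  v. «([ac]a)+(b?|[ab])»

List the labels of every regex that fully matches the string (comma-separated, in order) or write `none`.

i → no match
ii → match
iii → no match
iv → no match
v → match

ii, v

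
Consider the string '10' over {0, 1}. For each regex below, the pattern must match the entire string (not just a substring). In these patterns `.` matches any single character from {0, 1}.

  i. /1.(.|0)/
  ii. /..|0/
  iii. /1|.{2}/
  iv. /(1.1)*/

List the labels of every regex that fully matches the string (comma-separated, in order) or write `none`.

ii, iii

i → no match
ii → match
iii → match
iv → no match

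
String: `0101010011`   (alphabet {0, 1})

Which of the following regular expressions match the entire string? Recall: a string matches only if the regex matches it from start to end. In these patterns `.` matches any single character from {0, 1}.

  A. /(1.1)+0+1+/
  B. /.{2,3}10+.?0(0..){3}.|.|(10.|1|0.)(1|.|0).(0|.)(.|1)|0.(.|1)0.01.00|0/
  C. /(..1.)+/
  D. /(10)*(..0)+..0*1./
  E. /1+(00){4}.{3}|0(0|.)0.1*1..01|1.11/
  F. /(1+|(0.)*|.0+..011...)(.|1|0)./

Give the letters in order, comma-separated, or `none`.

F

A → no match — must start with `1`
B → no match
C → no match
D → no match
E → no match
F → match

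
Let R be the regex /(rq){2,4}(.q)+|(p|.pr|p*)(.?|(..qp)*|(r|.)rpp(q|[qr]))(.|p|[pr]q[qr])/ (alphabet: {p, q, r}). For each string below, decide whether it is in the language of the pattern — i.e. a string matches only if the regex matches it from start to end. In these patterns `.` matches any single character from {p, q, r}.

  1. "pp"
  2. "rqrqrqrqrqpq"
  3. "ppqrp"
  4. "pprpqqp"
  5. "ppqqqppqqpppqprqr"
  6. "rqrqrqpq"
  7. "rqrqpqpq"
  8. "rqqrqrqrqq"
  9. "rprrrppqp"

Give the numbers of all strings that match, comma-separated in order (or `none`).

1 → match
2 → match
3 → no match
4 → no match
5 → match
6 → match
7 → match
8 → no match
9 → match

1, 2, 5, 6, 7, 9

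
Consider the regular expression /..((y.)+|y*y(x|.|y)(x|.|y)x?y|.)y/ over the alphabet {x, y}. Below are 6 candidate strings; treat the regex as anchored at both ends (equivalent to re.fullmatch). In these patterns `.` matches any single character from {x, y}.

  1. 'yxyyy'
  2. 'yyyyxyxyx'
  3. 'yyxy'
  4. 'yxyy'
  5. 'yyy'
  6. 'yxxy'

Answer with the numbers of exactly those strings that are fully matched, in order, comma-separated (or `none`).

1 → match
2 → no match — must end with 'y'
3 → match
4 → match
5 → no match
6 → match

1, 3, 4, 6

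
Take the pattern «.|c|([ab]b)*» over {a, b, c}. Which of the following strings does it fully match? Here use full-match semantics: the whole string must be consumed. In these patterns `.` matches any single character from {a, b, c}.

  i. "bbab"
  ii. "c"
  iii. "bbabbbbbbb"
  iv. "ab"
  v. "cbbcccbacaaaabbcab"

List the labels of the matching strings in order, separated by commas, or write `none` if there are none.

i. "bbab" → match
ii. "c" → match
iii. "bbabbbbbbb" → match
iv. "ab" → match
v → no match

i, ii, iii, iv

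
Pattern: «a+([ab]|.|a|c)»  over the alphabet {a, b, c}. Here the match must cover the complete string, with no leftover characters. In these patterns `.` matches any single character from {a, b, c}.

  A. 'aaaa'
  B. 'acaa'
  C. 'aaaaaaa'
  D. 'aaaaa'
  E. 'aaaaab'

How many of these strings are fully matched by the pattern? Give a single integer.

A → match
B → no match
C → match
D → match
E → match
Total matched: 4

4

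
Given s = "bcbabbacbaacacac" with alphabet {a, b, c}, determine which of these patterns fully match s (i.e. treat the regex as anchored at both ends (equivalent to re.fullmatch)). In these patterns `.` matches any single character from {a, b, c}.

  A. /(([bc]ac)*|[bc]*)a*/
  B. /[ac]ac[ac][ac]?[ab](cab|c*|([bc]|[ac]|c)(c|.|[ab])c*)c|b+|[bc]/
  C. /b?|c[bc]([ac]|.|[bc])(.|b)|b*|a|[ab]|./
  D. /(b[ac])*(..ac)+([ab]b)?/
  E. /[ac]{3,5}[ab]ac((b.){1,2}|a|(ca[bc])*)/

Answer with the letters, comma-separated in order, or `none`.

D

A → no match
B → no match
C → no match
D → match
E → no match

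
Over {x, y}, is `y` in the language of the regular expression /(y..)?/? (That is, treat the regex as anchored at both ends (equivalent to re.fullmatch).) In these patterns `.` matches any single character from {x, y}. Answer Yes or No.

No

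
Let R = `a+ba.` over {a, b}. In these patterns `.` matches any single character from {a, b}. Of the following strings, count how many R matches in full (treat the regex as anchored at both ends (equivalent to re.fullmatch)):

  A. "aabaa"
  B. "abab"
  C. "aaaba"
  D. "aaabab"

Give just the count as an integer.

A → match
B → match
C → no match
D → match
Total matched: 3

3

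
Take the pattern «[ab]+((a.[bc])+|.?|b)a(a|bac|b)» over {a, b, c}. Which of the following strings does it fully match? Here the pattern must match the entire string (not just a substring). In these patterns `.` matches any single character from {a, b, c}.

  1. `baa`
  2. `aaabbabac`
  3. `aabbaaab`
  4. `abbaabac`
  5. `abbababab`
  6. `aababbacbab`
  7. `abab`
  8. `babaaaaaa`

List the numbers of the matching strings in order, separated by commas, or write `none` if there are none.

1 → match
2 → match
3 → match
4 → match
5 → match
6 → match
7 → match
8 → match

1, 2, 3, 4, 5, 6, 7, 8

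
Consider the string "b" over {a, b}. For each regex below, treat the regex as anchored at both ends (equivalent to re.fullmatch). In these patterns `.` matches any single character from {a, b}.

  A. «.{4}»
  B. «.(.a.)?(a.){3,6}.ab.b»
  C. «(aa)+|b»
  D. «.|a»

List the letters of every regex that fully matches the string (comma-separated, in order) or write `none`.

A → no match
B → no match
C → match
D → match

C, D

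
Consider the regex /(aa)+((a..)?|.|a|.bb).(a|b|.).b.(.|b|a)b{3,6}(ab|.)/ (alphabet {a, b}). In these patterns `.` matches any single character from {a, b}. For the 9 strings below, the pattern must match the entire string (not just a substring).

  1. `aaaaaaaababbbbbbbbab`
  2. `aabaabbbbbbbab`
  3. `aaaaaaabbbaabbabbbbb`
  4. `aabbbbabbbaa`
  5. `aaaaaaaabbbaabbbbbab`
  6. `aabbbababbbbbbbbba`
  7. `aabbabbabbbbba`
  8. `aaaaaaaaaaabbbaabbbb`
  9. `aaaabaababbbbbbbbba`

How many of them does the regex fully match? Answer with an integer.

1 → match
2 → match
3 → match
4 → no match
5 → match
6 → match
7 → match
8 → match
9 → no match
Total matched: 7

7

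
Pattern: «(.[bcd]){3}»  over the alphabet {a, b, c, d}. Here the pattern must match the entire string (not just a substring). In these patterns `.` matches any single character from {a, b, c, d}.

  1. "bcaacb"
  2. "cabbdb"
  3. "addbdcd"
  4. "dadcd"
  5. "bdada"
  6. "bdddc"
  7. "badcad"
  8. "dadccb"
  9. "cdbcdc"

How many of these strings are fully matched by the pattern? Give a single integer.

1. "bcaacb" → no match
2. "cabbdb" → no match
3. "addbdcd" → no match
4. "dadcd" → no match
5. "bdada" → no match
6. "bdddc" → no match
7. "badcad" → no match
8. "dadccb" → no match
9. "cdbcdc" → match
Total matched: 1

1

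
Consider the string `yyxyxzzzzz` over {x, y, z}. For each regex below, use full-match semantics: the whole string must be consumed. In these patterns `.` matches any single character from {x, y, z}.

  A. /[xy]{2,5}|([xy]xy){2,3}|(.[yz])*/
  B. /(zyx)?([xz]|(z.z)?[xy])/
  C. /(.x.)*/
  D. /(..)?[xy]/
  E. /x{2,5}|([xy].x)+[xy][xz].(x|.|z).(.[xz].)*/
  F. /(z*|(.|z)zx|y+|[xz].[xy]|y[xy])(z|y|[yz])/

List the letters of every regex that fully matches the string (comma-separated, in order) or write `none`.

A

A → match
B → no match
C → no match
D → no match
E → no match
F → no match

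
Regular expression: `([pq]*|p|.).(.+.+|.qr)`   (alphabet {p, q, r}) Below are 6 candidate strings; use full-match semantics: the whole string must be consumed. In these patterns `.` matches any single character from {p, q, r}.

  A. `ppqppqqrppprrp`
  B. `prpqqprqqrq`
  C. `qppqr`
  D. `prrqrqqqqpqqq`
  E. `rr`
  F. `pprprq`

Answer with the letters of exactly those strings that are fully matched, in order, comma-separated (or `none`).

A → match
B → match
C → match
D → match
E → no match
F → match

A, B, C, D, F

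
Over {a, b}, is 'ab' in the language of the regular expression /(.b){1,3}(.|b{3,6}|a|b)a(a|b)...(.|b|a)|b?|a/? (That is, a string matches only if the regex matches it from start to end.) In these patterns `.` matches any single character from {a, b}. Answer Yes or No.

No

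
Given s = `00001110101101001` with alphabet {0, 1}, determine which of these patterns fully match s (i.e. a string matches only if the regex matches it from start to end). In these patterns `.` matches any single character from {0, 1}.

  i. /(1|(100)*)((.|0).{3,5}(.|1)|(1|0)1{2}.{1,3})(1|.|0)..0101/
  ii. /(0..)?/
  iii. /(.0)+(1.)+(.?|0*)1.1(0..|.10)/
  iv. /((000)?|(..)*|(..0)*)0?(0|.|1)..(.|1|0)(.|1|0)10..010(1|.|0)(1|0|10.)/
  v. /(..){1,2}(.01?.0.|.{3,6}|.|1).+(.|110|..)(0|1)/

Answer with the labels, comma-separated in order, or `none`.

i → no match — must end with `0101`
ii → no match
iii → match
iv → match
v → match

iii, iv, v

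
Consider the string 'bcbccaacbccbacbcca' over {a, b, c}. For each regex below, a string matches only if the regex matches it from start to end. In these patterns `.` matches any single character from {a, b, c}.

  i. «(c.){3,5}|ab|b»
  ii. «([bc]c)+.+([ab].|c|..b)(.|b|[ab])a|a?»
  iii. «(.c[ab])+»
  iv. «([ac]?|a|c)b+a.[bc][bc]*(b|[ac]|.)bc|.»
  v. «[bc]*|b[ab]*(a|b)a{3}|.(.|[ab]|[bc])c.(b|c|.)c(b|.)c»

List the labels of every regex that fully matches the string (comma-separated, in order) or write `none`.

ii, iii

i → no match
ii → match
iii → match
iv → no match
v → no match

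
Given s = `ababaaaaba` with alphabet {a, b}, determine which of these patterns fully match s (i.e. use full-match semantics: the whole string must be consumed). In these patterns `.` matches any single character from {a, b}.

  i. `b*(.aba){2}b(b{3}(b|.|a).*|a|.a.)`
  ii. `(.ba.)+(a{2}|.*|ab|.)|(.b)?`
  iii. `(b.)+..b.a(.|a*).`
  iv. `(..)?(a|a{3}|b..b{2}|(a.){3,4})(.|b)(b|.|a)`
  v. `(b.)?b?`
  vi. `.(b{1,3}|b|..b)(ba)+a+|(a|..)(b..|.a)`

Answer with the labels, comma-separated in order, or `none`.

i → no match
ii → match
iii → no match — must start with `b`
iv → match
v → no match
vi → no match

ii, iv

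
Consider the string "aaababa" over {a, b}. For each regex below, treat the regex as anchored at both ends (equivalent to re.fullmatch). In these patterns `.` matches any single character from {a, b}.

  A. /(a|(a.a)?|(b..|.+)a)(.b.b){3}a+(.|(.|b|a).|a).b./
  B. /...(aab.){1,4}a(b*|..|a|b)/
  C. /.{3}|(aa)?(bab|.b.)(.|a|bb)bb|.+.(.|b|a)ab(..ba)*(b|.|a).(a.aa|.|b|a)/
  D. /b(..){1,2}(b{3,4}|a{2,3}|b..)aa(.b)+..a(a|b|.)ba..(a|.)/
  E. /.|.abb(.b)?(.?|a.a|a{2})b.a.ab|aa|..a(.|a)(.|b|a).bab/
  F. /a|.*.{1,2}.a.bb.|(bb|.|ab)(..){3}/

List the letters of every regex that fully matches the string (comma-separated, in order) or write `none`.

F

A → no match
B → no match
C → no match
D → no match — must start with "b"
E → no match
F → match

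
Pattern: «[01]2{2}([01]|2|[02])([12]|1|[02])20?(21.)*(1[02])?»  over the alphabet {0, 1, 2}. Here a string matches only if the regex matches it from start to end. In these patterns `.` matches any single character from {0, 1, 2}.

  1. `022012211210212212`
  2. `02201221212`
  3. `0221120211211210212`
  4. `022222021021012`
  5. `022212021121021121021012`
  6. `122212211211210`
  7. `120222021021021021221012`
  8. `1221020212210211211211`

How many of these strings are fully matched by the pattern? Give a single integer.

7

1 → match
2 → match
3 → match
4 → match
5 → match
6 → match
7 → no match
8 → match
Total matched: 7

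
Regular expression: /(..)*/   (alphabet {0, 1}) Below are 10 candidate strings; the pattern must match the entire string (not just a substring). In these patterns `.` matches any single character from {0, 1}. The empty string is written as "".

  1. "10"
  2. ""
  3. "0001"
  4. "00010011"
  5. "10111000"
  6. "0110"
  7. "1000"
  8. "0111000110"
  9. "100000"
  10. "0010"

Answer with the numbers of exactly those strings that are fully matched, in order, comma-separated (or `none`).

1, 2, 3, 4, 5, 6, 7, 8, 9, 10

1 → match
2 → match
3 → match
4 → match
5 → match
6 → match
7 → match
8 → match
9 → match
10 → match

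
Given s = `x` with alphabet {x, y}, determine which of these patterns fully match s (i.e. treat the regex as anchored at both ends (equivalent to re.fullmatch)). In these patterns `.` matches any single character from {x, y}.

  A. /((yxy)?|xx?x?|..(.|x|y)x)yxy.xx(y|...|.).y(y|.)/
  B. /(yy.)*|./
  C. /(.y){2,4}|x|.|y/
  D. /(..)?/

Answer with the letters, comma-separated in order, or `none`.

A → no match
B → match
C → match
D → no match

B, C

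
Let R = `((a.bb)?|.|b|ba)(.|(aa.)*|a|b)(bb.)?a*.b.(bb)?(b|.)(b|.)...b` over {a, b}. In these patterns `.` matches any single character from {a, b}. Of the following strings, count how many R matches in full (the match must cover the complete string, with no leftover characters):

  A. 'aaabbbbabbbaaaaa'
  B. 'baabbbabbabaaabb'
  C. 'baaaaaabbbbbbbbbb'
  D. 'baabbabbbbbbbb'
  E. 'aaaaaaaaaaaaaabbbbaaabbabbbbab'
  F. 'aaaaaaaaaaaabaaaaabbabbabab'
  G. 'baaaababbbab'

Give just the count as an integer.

A → no match — must end with 'b'
B → match
C → match
D → match
E → match
F → match
G → no match
Total matched: 5

5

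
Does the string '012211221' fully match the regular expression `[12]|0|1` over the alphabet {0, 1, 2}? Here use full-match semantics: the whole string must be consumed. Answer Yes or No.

No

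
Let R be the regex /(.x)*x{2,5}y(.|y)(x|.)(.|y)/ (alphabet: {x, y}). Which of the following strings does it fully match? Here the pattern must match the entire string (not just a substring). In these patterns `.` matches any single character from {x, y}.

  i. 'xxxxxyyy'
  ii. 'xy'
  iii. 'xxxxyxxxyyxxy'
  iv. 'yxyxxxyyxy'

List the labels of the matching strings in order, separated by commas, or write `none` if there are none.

iv

i → no match
ii → no match
iii → no match
iv → match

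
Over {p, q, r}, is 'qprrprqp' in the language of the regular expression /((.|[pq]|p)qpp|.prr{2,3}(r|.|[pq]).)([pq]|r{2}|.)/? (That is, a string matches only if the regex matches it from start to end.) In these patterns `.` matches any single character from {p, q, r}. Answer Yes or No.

No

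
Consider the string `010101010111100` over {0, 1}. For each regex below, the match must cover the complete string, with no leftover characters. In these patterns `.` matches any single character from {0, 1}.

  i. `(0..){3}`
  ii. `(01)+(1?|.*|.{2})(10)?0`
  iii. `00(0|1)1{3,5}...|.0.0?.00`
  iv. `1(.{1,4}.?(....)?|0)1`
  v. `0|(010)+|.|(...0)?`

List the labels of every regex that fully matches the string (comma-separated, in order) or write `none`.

i → no match
ii → match
iii → no match
iv → no match — must start with `1`
v → no match

ii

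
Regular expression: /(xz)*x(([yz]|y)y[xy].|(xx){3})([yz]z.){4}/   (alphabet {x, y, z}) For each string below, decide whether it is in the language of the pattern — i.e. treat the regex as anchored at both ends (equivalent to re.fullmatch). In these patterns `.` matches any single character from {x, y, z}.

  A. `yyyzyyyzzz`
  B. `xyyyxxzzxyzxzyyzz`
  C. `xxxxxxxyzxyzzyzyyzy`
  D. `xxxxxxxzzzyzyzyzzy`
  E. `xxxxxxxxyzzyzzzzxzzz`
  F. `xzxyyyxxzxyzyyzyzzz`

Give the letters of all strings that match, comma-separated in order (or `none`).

C

A → no match
B → no match
C → match
D → no match
E → no match
F → no match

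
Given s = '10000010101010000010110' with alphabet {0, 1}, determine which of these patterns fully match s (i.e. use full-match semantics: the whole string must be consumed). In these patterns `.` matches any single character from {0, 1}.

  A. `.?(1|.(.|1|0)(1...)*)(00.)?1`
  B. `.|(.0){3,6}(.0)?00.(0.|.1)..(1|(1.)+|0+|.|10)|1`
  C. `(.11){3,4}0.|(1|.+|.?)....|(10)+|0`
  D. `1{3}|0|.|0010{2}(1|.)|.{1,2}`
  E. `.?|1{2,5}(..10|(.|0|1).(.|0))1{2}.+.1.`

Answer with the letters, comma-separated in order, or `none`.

B, C

A → no match — must end with '1'
B → match
C → match
D → no match
E → no match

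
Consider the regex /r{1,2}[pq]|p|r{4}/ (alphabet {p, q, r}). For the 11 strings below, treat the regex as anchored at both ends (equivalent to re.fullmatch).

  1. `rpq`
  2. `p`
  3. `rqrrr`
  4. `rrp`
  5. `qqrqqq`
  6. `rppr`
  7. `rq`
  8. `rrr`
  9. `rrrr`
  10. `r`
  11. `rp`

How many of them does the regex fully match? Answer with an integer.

5

1 → no match
2 → match
3 → no match
4 → match
5 → no match
6 → no match
7 → match
8 → no match
9 → match
10 → no match
11 → match
Total matched: 5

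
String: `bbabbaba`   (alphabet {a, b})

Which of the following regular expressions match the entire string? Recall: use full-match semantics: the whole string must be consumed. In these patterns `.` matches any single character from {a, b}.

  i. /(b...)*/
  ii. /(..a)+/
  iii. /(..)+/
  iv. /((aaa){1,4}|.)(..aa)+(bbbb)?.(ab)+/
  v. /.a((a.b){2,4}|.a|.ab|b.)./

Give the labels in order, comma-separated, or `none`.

i → match
ii → no match
iii → match
iv → no match — must end with `ab`
v → no match

i, iii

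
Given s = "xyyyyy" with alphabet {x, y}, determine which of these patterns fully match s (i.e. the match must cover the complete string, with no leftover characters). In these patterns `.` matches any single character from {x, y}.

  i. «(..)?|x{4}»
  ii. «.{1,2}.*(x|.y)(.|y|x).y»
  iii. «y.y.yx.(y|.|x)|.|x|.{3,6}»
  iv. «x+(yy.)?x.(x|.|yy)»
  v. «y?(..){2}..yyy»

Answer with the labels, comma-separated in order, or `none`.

i → no match
ii → match
iii → match
iv → no match
v → no match

ii, iii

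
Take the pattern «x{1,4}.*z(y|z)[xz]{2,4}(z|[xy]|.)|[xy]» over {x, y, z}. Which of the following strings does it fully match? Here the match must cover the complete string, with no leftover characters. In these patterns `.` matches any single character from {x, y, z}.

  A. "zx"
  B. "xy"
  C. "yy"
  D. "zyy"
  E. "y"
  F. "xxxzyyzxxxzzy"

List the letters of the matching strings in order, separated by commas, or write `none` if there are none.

E

A → no match
B → no match
C → no match
D → no match
E → match
F → no match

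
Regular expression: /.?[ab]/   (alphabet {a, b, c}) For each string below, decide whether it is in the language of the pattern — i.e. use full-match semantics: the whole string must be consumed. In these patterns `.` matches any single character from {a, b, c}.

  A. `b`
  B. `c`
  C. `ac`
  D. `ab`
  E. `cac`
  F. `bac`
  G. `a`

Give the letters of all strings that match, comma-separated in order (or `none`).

A, D, G

A. `b` → match
B. `c` → no match
C. `ac` → no match
D. `ab` → match
E. `cac` → no match
F. `bac` → no match
G. `a` → match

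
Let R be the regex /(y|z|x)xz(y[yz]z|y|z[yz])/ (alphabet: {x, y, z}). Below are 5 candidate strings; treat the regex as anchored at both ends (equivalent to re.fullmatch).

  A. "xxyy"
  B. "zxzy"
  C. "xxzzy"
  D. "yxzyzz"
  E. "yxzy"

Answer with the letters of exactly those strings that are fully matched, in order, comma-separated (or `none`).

B, C, D, E

A → no match
B → match
C → match
D → match
E → match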